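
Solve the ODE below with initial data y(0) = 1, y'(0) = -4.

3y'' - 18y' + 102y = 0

General solution: y = e^(3x)(C₁cos(5x) + C₂sin(5x))
Complex roots r = 3 ± 5i
Applying ICs: C₁ = 1, C₂ = -7/5
Particular solution: y = e^(3x)(cos(5x) - (7/5)sin(5x))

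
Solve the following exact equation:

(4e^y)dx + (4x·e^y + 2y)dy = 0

Verify exactness: ∂M/∂y = ∂N/∂x ✓
Find F(x,y) such that ∂F/∂x = M, ∂F/∂y = N
Solution: 4x·e^y + y² = C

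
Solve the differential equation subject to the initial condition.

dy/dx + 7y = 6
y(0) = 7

General solution: y = 6/7 + Ce^(-7x)
Applying y(0) = 7: C = 7 - 6/7 = 43/7
Particular solution: y = 6/7 + (43/7)e^(-7x)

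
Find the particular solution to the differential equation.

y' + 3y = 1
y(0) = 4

General solution: y = 1/3 + Ce^(-3x)
Applying y(0) = 4: C = 4 - 1/3 = 11/3
Particular solution: y = 1/3 + (11/3)e^(-3x)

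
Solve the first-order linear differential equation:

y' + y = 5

Using integrating factor method:

General solution: y = 5 + Ce^(-x)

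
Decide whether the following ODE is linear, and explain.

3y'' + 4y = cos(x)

Linear (y and its derivatives appear to the first power only, no products of y terms)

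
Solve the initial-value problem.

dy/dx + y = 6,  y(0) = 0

General solution: y = 6 + Ce^(-x)
Applying y(0) = 0: C = 0 - 6 = -6
Particular solution: y = 6 - 6e^(-x)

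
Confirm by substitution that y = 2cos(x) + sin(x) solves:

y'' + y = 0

Verification:
y'' = -2cos(x) - sin(x)
y'' + y = 0 ✓

Yes, it is a solution.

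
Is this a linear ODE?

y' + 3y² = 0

No. Nonlinear (y² term)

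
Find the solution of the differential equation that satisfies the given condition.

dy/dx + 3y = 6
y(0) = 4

General solution: y = 2 + Ce^(-3x)
Applying y(0) = 4: C = 4 - 2 = 2
Particular solution: y = 2 + 2e^(-3x)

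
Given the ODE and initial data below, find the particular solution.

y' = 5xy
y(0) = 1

General solution: y = Ce^(5x²/2)
Applying IC y(0) = 1:
Particular solution: y = e^(5x²/2)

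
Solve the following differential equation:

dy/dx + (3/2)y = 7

Using integrating factor method:

General solution: y = 14/3 + Ce^(-3x/2)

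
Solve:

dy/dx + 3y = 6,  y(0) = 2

General solution: y = 2 + Ce^(-3x)
Applying y(0) = 2: C = 2 - 2 = 0
Particular solution: y = 2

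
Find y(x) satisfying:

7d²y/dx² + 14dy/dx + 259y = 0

Characteristic equation: 7r² + 14r + 259 = 0
Divide by 7: r² + 2r + 37 = 0
Roots: r = -1 ± 6i (complex conjugates)
General solution: y = e^(-x)(C₁cos(6x) + C₂sin(6x))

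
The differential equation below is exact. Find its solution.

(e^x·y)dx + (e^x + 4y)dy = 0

Verify exactness: ∂M/∂y = ∂N/∂x ✓
Find F(x,y) such that ∂F/∂x = M, ∂F/∂y = N
Solution: e^x·y + 2y² = C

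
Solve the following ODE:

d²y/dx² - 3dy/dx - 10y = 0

Characteristic equation: r² - 3r - 10 = 0
Roots: r = 5, -2 (distinct real)
General solution: y = C₁e^(5x) + C₂e^(-2x)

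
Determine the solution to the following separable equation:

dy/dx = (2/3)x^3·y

Separating variables and integrating:
ln|y| = x^4/6 + C

General solution: y = Ce^(x^4/6)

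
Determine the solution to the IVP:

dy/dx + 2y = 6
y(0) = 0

General solution: y = 3 + Ce^(-2x)
Applying y(0) = 0: C = 0 - 3 = -3
Particular solution: y = 3 - 3e^(-2x)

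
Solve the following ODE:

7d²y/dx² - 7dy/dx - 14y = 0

Characteristic equation: 7r² - 7r - 14 = 0
Divide by 7: r² - r - 2 = 0
Roots: r = 2, -1 (distinct real)
General solution: y = C₁e^(2x) + C₂e^(-x)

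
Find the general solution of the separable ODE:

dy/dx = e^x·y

Separating variables and integrating:
ln|y| = e^x + C

General solution: y = Ce^(e^x)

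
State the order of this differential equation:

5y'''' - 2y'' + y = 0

The order is 4 (highest derivative is of order 4).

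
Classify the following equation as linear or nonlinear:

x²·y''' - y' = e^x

Linear (y and its derivatives appear to the first power only, no products of y terms)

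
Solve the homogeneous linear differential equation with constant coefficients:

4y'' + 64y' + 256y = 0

Characteristic equation: 4r² + 64r + 256 = 0
Divide by 4: r² + 16r + 64 = 0
Factored: (r + 8)² = 0
Repeated root: r = -8
General solution: y = (C₁ + C₂x)e^(-8x)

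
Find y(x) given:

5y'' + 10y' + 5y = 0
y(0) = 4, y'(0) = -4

General solution: y = (C₁ + C₂x)e^(-x)
Repeated root r = -1
Applying ICs: C₁ = 4, C₂ = 0
Particular solution: y = 4e^(-x)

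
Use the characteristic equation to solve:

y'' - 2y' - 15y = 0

Characteristic equation: r² - 2r - 15 = 0
Roots: r = 5, -3 (distinct real)
General solution: y = C₁e^(5x) + C₂e^(-3x)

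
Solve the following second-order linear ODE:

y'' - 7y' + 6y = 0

Characteristic equation: r² - 7r + 6 = 0
Roots: r = 1, 6 (distinct real)
General solution: y = C₁e^x + C₂e^(6x)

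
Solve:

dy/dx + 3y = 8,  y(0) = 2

General solution: y = 8/3 + Ce^(-3x)
Applying y(0) = 2: C = 2 - 8/3 = -2/3
Particular solution: y = 8/3 - (2/3)e^(-3x)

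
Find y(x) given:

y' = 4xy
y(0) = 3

General solution: y = Ce^(2x²)
Applying IC y(0) = 3:
Particular solution: y = 3e^(2x²)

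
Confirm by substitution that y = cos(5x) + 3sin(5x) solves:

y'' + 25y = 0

Verification:
y'' = -25cos(5x) - 75sin(5x)
y'' + 25y = 0 ✓

Yes, it is a solution.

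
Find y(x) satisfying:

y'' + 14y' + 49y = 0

Characteristic equation: r² + 14r + 49 = 0
Factored: (r + 7)² = 0
Repeated root: r = -7
General solution: y = (C₁ + C₂x)e^(-7x)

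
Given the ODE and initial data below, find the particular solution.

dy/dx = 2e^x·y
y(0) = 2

General solution: y = Ce^(2e^x)
Applying IC y(0) = 2:
Particular solution: y = 2e^(2(e^x - 1))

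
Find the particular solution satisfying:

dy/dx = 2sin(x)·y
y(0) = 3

General solution: y = Ce^(-2cos(x))
Applying IC y(0) = 3:
Particular solution: y = 3e^(2(1-cos(x)))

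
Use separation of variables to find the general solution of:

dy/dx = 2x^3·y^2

Separating variables and integrating:
-1/y = x^4/2 + C

General solution: y^-1 = (-1/2)x^4 + C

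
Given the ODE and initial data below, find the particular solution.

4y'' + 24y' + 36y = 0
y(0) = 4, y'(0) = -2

General solution: y = (C₁ + C₂x)e^(-3x)
Repeated root r = -3
Applying ICs: C₁ = 4, C₂ = 10
Particular solution: y = (4 + 10x)e^(-3x)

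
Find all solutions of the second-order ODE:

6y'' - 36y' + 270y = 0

Characteristic equation: 6r² - 36r + 270 = 0
Divide by 6: r² - 6r + 45 = 0
Roots: r = 3 ± 6i (complex conjugates)
General solution: y = e^(3x)(C₁cos(6x) + C₂sin(6x))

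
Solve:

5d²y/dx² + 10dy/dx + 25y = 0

Characteristic equation: 5r² + 10r + 25 = 0
Divide by 5: r² + 2r + 5 = 0
Roots: r = -1 ± 2i (complex conjugates)
General solution: y = e^(-x)(C₁cos(2x) + C₂sin(2x))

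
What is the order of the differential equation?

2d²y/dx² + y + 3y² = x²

The order is 2 (highest derivative is of order 2).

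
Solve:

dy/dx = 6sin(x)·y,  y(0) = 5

General solution: y = Ce^(-6cos(x))
Applying IC y(0) = 5:
Particular solution: y = 5e^(6(1-cos(x)))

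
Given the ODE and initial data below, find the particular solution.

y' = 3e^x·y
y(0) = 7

General solution: y = Ce^(3e^x)
Applying IC y(0) = 7:
Particular solution: y = 7e^(3(e^x - 1))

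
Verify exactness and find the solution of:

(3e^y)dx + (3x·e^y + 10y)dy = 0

Verify exactness: ∂M/∂y = ∂N/∂x ✓
Find F(x,y) such that ∂F/∂x = M, ∂F/∂y = N
Solution: 3x·e^y + 5y² = C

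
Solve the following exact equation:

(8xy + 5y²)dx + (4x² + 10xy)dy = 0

Verify exactness: ∂M/∂y = ∂N/∂x ✓
Find F(x,y) such that ∂F/∂x = M, ∂F/∂y = N
Solution: 4x²y + 5xy² = C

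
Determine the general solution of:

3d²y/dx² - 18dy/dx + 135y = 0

Characteristic equation: 3r² - 18r + 135 = 0
Divide by 3: r² - 6r + 45 = 0
Roots: r = 3 ± 6i (complex conjugates)
General solution: y = e^(3x)(C₁cos(6x) + C₂sin(6x))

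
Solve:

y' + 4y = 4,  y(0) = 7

General solution: y = 1 + Ce^(-4x)
Applying y(0) = 7: C = 7 - 1 = 6
Particular solution: y = 1 + 6e^(-4x)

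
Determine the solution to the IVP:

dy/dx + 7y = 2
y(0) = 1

General solution: y = 2/7 + Ce^(-7x)
Applying y(0) = 1: C = 1 - 2/7 = 5/7
Particular solution: y = 2/7 + (5/7)e^(-7x)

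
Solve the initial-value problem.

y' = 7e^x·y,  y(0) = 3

General solution: y = Ce^(7e^x)
Applying IC y(0) = 3:
Particular solution: y = 3e^(7(e^x - 1))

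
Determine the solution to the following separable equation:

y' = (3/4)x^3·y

Separating variables and integrating:
ln|y| = 3x^4/16 + C

General solution: y = Ce^(3x^4/16)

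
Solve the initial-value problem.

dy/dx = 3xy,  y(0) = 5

General solution: y = Ce^(3x²/2)
Applying IC y(0) = 5:
Particular solution: y = 5e^(3x²/2)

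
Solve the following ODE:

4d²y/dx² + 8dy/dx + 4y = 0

Characteristic equation: 4r² + 8r + 4 = 0
Divide by 4: r² + 2r + 1 = 0
Factored: (r + 1)² = 0
Repeated root: r = -1
General solution: y = (C₁ + C₂x)e^(-x)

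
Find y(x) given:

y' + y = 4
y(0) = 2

General solution: y = 4 + Ce^(-x)
Applying y(0) = 2: C = 2 - 4 = -2
Particular solution: y = 4 - 2e^(-x)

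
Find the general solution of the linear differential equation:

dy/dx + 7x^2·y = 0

Using integrating factor method:

General solution: y = Ce^(-7x^3/3)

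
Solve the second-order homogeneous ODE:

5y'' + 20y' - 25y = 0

Characteristic equation: 5r² + 20r - 25 = 0
Divide by 5: r² + 4r - 5 = 0
Roots: r = 1, -5 (distinct real)
General solution: y = C₁e^x + C₂e^(-5x)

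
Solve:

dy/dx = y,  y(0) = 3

General solution: y = Ce^x
Applying IC y(0) = 3:
Particular solution: y = 3e^x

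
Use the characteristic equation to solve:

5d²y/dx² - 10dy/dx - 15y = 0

Characteristic equation: 5r² - 10r - 15 = 0
Divide by 5: r² - 2r - 3 = 0
Roots: r = 3, -1 (distinct real)
General solution: y = C₁e^(3x) + C₂e^(-x)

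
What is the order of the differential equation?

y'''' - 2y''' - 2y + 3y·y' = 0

The order is 4 (highest derivative is of order 4).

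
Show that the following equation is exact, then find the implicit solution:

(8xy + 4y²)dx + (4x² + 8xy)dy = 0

Verify exactness: ∂M/∂y = ∂N/∂x ✓
Find F(x,y) such that ∂F/∂x = M, ∂F/∂y = N
Solution: 4x²y + 4xy² = C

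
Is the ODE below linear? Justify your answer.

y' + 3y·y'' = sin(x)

No. Nonlinear (y·y'' term)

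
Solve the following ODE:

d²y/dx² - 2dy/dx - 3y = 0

Characteristic equation: r² - 2r - 3 = 0
Roots: r = 3, -1 (distinct real)
General solution: y = C₁e^(3x) + C₂e^(-x)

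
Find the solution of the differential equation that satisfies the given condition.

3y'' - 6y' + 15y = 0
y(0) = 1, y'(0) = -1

General solution: y = e^x(C₁cos(2x) + C₂sin(2x))
Complex roots r = 1 ± 2i
Applying ICs: C₁ = 1, C₂ = -1
Particular solution: y = e^x(cos(2x) - sin(2x))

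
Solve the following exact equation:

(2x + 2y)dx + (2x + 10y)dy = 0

Verify exactness: ∂M/∂y = ∂N/∂x ✓
Find F(x,y) such that ∂F/∂x = M, ∂F/∂y = N
Solution: x² + 2xy + 5y² = C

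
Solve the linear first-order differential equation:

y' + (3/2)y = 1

Using integrating factor method:

General solution: y = 2/3 + Ce^(-3x/2)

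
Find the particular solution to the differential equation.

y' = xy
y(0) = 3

General solution: y = Ce^(x²/2)
Applying IC y(0) = 3:
Particular solution: y = 3e^(x²/2)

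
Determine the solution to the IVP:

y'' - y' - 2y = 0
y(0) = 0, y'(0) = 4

General solution: y = C₁e^(2x) + C₂e^(-x)
Applying ICs: C₁ = 4/3, C₂ = -4/3
Particular solution: y = (4/3)e^(2x) - (4/3)e^(-x)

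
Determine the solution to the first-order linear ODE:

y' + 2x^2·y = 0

Using integrating factor method:

General solution: y = Ce^(-2x^3/3)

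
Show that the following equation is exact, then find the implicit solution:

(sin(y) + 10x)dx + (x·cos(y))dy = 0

Verify exactness: ∂M/∂y = ∂N/∂x ✓
Find F(x,y) such that ∂F/∂x = M, ∂F/∂y = N
Solution: x·sin(y) + 5x² = C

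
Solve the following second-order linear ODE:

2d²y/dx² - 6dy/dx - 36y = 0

Characteristic equation: 2r² - 6r - 36 = 0
Divide by 2: r² - 3r - 18 = 0
Roots: r = 6, -3 (distinct real)
General solution: y = C₁e^(6x) + C₂e^(-3x)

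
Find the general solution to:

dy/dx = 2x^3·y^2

Separating variables and integrating:
-1/y = x^4/2 + C

General solution: y^-1 = (-1/2)x^4 + C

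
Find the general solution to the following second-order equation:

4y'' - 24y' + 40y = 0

Characteristic equation: 4r² - 24r + 40 = 0
Divide by 4: r² - 6r + 10 = 0
Roots: r = 3 ± i (complex conjugates)
General solution: y = e^(3x)(C₁cos(x) + C₂sin(x))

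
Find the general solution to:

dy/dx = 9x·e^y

Separating variables and integrating:
-e^(-y) = 9x²/2 + C

General solution: y = -ln(C - 9x²/2)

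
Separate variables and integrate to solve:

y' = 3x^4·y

Separating variables and integrating:
ln|y| = 3x^5/5 + C

General solution: y = Ce^(3x^5/5)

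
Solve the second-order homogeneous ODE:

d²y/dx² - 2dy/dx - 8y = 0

Characteristic equation: r² - 2r - 8 = 0
Roots: r = 4, -2 (distinct real)
General solution: y = C₁e^(4x) + C₂e^(-2x)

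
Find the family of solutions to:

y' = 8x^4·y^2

Separating variables and integrating:
-1/y = 8x^5/5 + C

General solution: y^-1 = (-8/5)x^5 + C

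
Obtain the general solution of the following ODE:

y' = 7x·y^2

Separating variables and integrating:
-1/y = 7x^2/2 + C

General solution: y^-1 = (-7/2)x^2 + C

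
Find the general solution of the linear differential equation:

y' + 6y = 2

Using integrating factor method:

General solution: y = 1/3 + Ce^(-6x)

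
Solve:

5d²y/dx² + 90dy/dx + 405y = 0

Characteristic equation: 5r² + 90r + 405 = 0
Divide by 5: r² + 18r + 81 = 0
Factored: (r + 9)² = 0
Repeated root: r = -9
General solution: y = (C₁ + C₂x)e^(-9x)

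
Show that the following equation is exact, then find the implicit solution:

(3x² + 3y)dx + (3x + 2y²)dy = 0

Verify exactness: ∂M/∂y = ∂N/∂x ✓
Find F(x,y) such that ∂F/∂x = M, ∂F/∂y = N
Solution: x³ + 3xy + 2y³/3 = C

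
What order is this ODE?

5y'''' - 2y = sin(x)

The order is 4 (highest derivative is of order 4).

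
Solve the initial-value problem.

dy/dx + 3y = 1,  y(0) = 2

General solution: y = 1/3 + Ce^(-3x)
Applying y(0) = 2: C = 2 - 1/3 = 5/3
Particular solution: y = 1/3 + (5/3)e^(-3x)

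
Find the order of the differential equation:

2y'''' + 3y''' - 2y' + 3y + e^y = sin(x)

The order is 4 (highest derivative is of order 4).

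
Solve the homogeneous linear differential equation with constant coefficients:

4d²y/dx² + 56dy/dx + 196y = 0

Characteristic equation: 4r² + 56r + 196 = 0
Divide by 4: r² + 14r + 49 = 0
Factored: (r + 7)² = 0
Repeated root: r = -7
General solution: y = (C₁ + C₂x)e^(-7x)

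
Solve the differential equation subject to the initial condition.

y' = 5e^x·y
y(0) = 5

General solution: y = Ce^(5e^x)
Applying IC y(0) = 5:
Particular solution: y = 5e^(5(e^x - 1))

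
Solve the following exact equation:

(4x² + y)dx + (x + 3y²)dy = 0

Verify exactness: ∂M/∂y = ∂N/∂x ✓
Find F(x,y) such that ∂F/∂x = M, ∂F/∂y = N
Solution: 4x³/3 + xy + y³ = C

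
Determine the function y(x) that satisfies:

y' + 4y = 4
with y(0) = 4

General solution: y = 1 + Ce^(-4x)
Applying y(0) = 4: C = 4 - 1 = 3
Particular solution: y = 1 + 3e^(-4x)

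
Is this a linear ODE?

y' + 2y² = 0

No. Nonlinear (y² term)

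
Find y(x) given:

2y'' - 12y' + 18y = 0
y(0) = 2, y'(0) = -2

General solution: y = (C₁ + C₂x)e^(3x)
Repeated root r = 3
Applying ICs: C₁ = 2, C₂ = -8
Particular solution: y = (2 - 8x)e^(3x)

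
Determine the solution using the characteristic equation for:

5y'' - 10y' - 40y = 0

Characteristic equation: 5r² - 10r - 40 = 0
Divide by 5: r² - 2r - 8 = 0
Roots: r = 4, -2 (distinct real)
General solution: y = C₁e^(4x) + C₂e^(-2x)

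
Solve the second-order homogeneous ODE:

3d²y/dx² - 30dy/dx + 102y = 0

Characteristic equation: 3r² - 30r + 102 = 0
Divide by 3: r² - 10r + 34 = 0
Roots: r = 5 ± 3i (complex conjugates)
General solution: y = e^(5x)(C₁cos(3x) + C₂sin(3x))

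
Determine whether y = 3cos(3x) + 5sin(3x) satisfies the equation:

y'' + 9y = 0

Verification:
y'' = -27cos(3x) - 45sin(3x)
y'' + 9y = 0 ✓

Yes, it is a solution.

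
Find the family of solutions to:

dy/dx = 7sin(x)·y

Separating variables and integrating:
ln|y| = -7cos(x) + C

General solution: y = Ce^(-7cos(x))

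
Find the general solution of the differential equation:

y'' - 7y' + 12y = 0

Characteristic equation: r² - 7r + 12 = 0
Roots: r = 4, 3 (distinct real)
General solution: y = C₁e^(4x) + C₂e^(3x)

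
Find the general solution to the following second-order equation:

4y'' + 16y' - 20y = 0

Characteristic equation: 4r² + 16r - 20 = 0
Divide by 4: r² + 4r - 5 = 0
Roots: r = 1, -5 (distinct real)
General solution: y = C₁e^x + C₂e^(-5x)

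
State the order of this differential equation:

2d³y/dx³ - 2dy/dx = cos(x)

The order is 3 (highest derivative is of order 3).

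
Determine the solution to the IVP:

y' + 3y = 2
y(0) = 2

General solution: y = 2/3 + Ce^(-3x)
Applying y(0) = 2: C = 2 - 2/3 = 4/3
Particular solution: y = 2/3 + (4/3)e^(-3x)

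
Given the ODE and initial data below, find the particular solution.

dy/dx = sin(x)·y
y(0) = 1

General solution: y = Ce^(-cos(x))
Applying IC y(0) = 1:
Particular solution: y = e^(1-cos(x))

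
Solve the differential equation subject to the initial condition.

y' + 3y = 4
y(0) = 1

General solution: y = 4/3 + Ce^(-3x)
Applying y(0) = 1: C = 1 - 4/3 = -1/3
Particular solution: y = 4/3 - (1/3)e^(-3x)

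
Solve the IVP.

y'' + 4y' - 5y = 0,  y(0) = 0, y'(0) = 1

General solution: y = C₁e^x + C₂e^(-5x)
Applying ICs: C₁ = 1/6, C₂ = -1/6
Particular solution: y = (1/6)e^x - (1/6)e^(-5x)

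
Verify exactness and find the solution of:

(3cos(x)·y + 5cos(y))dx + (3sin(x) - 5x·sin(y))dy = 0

Verify exactness: ∂M/∂y = ∂N/∂x ✓
Find F(x,y) such that ∂F/∂x = M, ∂F/∂y = N
Solution: 3sin(x)·y + 5x·cos(y) = C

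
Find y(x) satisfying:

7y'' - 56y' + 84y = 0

Characteristic equation: 7r² - 56r + 84 = 0
Divide by 7: r² - 8r + 12 = 0
Roots: r = 6, 2 (distinct real)
General solution: y = C₁e^(6x) + C₂e^(2x)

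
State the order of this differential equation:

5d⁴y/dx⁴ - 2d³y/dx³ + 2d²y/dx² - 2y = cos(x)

The order is 4 (highest derivative is of order 4).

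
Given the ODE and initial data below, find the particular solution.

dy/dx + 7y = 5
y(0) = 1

General solution: y = 5/7 + Ce^(-7x)
Applying y(0) = 1: C = 1 - 5/7 = 2/7
Particular solution: y = 5/7 + (2/7)e^(-7x)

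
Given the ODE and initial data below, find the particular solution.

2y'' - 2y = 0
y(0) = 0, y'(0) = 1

General solution: y = C₁e^x + C₂e^(-x)
Applying ICs: C₁ = 1/2, C₂ = -1/2
Particular solution: y = (1/2)e^x - (1/2)e^(-x)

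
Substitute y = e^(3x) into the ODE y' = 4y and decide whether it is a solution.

Verification:
y = e^(3x)
y' = 3e^(3x)
But 4y = 4e^(3x)
y' ≠ 4y — the derivative does not match

No, it is not a solution.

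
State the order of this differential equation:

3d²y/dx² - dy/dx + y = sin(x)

The order is 2 (highest derivative is of order 2).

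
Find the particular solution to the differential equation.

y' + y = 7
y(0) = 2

General solution: y = 7 + Ce^(-x)
Applying y(0) = 2: C = 2 - 7 = -5
Particular solution: y = 7 - 5e^(-x)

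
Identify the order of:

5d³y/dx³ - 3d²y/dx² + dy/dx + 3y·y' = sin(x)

The order is 3 (highest derivative is of order 3).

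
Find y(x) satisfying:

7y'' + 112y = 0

Characteristic equation: 7r² + 112 = 0
Divide by 7: r² + 16 = 0
Roots: r = ±4i (complex conjugates)
General solution: y = C₁cos(4x) + C₂sin(4x)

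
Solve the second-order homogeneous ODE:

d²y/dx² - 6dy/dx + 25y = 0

Characteristic equation: r² - 6r + 25 = 0
Roots: r = 3 ± 4i (complex conjugates)
General solution: y = e^(3x)(C₁cos(4x) + C₂sin(4x))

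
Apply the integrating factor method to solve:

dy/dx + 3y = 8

Using integrating factor method:

General solution: y = 8/3 + Ce^(-3x)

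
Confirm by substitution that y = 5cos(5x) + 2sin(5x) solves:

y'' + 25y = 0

Verification:
y'' = -125cos(5x) - 50sin(5x)
y'' + 25y = 0 ✓

Yes, it is a solution.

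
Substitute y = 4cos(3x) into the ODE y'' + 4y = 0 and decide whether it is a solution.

Verification:
y'' = -36cos(3x)
y'' + 4y ≠ 0 (frequency mismatch: got 9 instead of 4)

No, it is not a solution.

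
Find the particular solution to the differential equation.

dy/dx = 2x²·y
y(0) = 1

General solution: y = Ce^(2x³/3)
Applying IC y(0) = 1:
Particular solution: y = e^(2x³/3)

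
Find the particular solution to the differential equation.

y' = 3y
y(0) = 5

General solution: y = Ce^(3x)
Applying IC y(0) = 5:
Particular solution: y = 5e^(3x)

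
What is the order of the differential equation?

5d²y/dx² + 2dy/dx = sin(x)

The order is 2 (highest derivative is of order 2).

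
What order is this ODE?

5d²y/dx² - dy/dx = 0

The order is 2 (highest derivative is of order 2).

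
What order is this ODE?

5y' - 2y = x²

The order is 1 (highest derivative is of order 1).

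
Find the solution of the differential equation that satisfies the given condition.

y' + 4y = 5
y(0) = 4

General solution: y = 5/4 + Ce^(-4x)
Applying y(0) = 4: C = 4 - 5/4 = 11/4
Particular solution: y = 5/4 + (11/4)e^(-4x)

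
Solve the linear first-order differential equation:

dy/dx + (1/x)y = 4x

Using integrating factor method:

General solution: y = (4/3)x^2 + C/x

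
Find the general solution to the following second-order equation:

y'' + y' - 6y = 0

Characteristic equation: r² + r - 6 = 0
Roots: r = 2, -3 (distinct real)
General solution: y = C₁e^(2x) + C₂e^(-3x)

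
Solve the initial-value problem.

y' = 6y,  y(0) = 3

General solution: y = Ce^(6x)
Applying IC y(0) = 3:
Particular solution: y = 3e^(6x)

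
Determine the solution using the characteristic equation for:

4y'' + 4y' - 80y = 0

Characteristic equation: 4r² + 4r - 80 = 0
Divide by 4: r² + r - 20 = 0
Roots: r = 4, -5 (distinct real)
General solution: y = C₁e^(4x) + C₂e^(-5x)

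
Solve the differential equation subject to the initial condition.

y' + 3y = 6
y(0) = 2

General solution: y = 2 + Ce^(-3x)
Applying y(0) = 2: C = 2 - 2 = 0
Particular solution: y = 2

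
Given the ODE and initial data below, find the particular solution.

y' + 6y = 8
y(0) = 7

General solution: y = 4/3 + Ce^(-6x)
Applying y(0) = 7: C = 7 - 4/3 = 17/3
Particular solution: y = 4/3 + (17/3)e^(-6x)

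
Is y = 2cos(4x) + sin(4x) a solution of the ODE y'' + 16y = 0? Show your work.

Verification:
y'' = -32cos(4x) - 16sin(4x)
y'' + 16y = 0 ✓

Yes, it is a solution.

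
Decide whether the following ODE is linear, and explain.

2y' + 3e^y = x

Nonlinear (e^y is nonlinear in y)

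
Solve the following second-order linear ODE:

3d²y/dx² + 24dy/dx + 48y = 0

Characteristic equation: 3r² + 24r + 48 = 0
Divide by 3: r² + 8r + 16 = 0
Factored: (r + 4)² = 0
Repeated root: r = -4
General solution: y = (C₁ + C₂x)e^(-4x)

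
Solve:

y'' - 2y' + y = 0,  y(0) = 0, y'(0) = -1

General solution: y = (C₁ + C₂x)e^x
Repeated root r = 1
Applying ICs: C₁ = 0, C₂ = -1
Particular solution: y = -xe^x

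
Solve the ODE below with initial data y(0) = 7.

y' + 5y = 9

General solution: y = 9/5 + Ce^(-5x)
Applying y(0) = 7: C = 7 - 9/5 = 26/5
Particular solution: y = 9/5 + (26/5)e^(-5x)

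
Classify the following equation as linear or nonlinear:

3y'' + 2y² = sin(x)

Nonlinear (y² term)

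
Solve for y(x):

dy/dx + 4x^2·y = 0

Using integrating factor method:

General solution: y = Ce^(-4x^3/3)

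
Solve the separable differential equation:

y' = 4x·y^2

Separating variables and integrating:
-1/y = 2x^2 + C

General solution: y^-1 = -2x^2 + C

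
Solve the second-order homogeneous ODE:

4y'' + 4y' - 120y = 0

Characteristic equation: 4r² + 4r - 120 = 0
Divide by 4: r² + r - 30 = 0
Roots: r = 5, -6 (distinct real)
General solution: y = C₁e^(5x) + C₂e^(-6x)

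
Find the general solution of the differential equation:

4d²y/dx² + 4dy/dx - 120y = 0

Characteristic equation: 4r² + 4r - 120 = 0
Divide by 4: r² + r - 30 = 0
Roots: r = 5, -6 (distinct real)
General solution: y = C₁e^(5x) + C₂e^(-6x)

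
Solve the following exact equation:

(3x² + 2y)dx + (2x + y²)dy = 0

Verify exactness: ∂M/∂y = ∂N/∂x ✓
Find F(x,y) such that ∂F/∂x = M, ∂F/∂y = N
Solution: x³ + 2xy + y³/3 = C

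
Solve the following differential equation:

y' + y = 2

Using integrating factor method:

General solution: y = 2 + Ce^(-x)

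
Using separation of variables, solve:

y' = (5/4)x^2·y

Separating variables and integrating:
ln|y| = 5x^3/12 + C

General solution: y = Ce^(5x^3/12)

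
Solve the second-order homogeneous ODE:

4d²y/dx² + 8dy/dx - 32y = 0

Characteristic equation: 4r² + 8r - 32 = 0
Divide by 4: r² + 2r - 8 = 0
Roots: r = 2, -4 (distinct real)
General solution: y = C₁e^(2x) + C₂e^(-4x)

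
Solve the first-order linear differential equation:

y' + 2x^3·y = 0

Using integrating factor method:

General solution: y = Ce^(-x^4/2)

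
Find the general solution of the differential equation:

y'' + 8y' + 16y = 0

Characteristic equation: r² + 8r + 16 = 0
Factored: (r + 4)² = 0
Repeated root: r = -4
General solution: y = (C₁ + C₂x)e^(-4x)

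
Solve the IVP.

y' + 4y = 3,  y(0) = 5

General solution: y = 3/4 + Ce^(-4x)
Applying y(0) = 5: C = 5 - 3/4 = 17/4
Particular solution: y = 3/4 + (17/4)e^(-4x)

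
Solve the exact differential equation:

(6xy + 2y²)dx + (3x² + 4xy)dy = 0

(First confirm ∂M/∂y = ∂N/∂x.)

Verify exactness: ∂M/∂y = ∂N/∂x ✓
Find F(x,y) such that ∂F/∂x = M, ∂F/∂y = N
Solution: 3x²y + 2xy² = C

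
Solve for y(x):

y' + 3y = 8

Using integrating factor method:

General solution: y = 8/3 + Ce^(-3x)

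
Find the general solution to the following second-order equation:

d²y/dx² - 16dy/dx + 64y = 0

Characteristic equation: r² - 16r + 64 = 0
Factored: (r - 8)² = 0
Repeated root: r = 8
General solution: y = (C₁ + C₂x)e^(8x)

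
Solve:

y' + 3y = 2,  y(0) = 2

General solution: y = 2/3 + Ce^(-3x)
Applying y(0) = 2: C = 2 - 2/3 = 4/3
Particular solution: y = 2/3 + (4/3)e^(-3x)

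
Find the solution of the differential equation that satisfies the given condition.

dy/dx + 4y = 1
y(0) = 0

General solution: y = 1/4 + Ce^(-4x)
Applying y(0) = 0: C = 0 - 1/4 = -1/4
Particular solution: y = 1/4 - (1/4)e^(-4x)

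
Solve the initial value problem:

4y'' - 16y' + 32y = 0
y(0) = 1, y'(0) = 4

General solution: y = e^(2x)(C₁cos(2x) + C₂sin(2x))
Complex roots r = 2 ± 2i
Applying ICs: C₁ = 1, C₂ = 1
Particular solution: y = e^(2x)(cos(2x) + sin(2x))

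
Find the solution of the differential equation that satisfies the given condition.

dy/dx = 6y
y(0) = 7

General solution: y = Ce^(6x)
Applying IC y(0) = 7:
Particular solution: y = 7e^(6x)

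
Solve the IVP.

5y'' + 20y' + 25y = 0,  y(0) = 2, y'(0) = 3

General solution: y = e^(-2x)(C₁cos(x) + C₂sin(x))
Complex roots r = -2 ± i
Applying ICs: C₁ = 2, C₂ = 7
Particular solution: y = e^(-2x)(2cos(x) + 7sin(x))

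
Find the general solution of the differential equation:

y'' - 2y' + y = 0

Characteristic equation: r² - 2r + 1 = 0
Factored: (r - 1)² = 0
Repeated root: r = 1
General solution: y = (C₁ + C₂x)e^x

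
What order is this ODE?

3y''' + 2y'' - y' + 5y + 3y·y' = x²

The order is 3 (highest derivative is of order 3).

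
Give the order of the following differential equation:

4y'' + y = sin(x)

The order is 2 (highest derivative is of order 2).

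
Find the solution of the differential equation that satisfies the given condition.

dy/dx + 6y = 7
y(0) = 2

General solution: y = 7/6 + Ce^(-6x)
Applying y(0) = 2: C = 2 - 7/6 = 5/6
Particular solution: y = 7/6 + (5/6)e^(-6x)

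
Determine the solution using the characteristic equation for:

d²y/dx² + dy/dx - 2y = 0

Characteristic equation: r² + r - 2 = 0
Roots: r = 1, -2 (distinct real)
General solution: y = C₁e^x + C₂e^(-2x)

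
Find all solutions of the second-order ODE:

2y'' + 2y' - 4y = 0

Characteristic equation: 2r² + 2r - 4 = 0
Divide by 2: r² + r - 2 = 0
Roots: r = 1, -2 (distinct real)
General solution: y = C₁e^x + C₂e^(-2x)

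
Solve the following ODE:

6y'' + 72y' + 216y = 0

Characteristic equation: 6r² + 72r + 216 = 0
Divide by 6: r² + 12r + 36 = 0
Factored: (r + 6)² = 0
Repeated root: r = -6
General solution: y = (C₁ + C₂x)e^(-6x)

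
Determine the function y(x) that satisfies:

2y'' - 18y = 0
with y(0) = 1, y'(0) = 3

General solution: y = C₁e^(3x) + C₂e^(-3x)
Applying ICs: C₁ = 1, C₂ = 0
Particular solution: y = e^(3x)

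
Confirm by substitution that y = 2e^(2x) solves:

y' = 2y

Verification:
y = 2e^(2x)
y' = 4e^(2x)
2y = 4e^(2x)
y' = 2y ✓

Yes, it is a solution.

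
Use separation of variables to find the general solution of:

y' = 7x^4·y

Separating variables and integrating:
ln|y| = 7x^5/5 + C

General solution: y = Ce^(7x^5/5)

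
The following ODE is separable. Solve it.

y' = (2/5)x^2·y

Separating variables and integrating:
ln|y| = 2x^3/15 + C

General solution: y = Ce^(2x^3/15)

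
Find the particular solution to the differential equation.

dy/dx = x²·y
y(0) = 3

General solution: y = Ce^(x³/3)
Applying IC y(0) = 3:
Particular solution: y = 3e^(x³/3)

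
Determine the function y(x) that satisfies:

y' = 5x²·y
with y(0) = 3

General solution: y = Ce^(5x³/3)
Applying IC y(0) = 3:
Particular solution: y = 3e^(5x³/3)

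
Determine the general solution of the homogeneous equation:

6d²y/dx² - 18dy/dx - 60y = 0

Characteristic equation: 6r² - 18r - 60 = 0
Divide by 6: r² - 3r - 10 = 0
Roots: r = 5, -2 (distinct real)
General solution: y = C₁e^(5x) + C₂e^(-2x)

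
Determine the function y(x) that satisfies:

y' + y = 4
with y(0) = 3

General solution: y = 4 + Ce^(-x)
Applying y(0) = 3: C = 3 - 4 = -1
Particular solution: y = 4 - e^(-x)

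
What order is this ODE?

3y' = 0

The order is 1 (highest derivative is of order 1).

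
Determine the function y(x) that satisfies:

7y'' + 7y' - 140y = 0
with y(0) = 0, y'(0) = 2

General solution: y = C₁e^(4x) + C₂e^(-5x)
Applying ICs: C₁ = 2/9, C₂ = -2/9
Particular solution: y = (2/9)e^(4x) - (2/9)e^(-5x)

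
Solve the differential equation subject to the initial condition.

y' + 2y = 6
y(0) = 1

General solution: y = 3 + Ce^(-2x)
Applying y(0) = 1: C = 1 - 3 = -2
Particular solution: y = 3 - 2e^(-2x)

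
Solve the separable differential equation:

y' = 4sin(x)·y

Separating variables and integrating:
ln|y| = -4cos(x) + C

General solution: y = Ce^(-4cos(x))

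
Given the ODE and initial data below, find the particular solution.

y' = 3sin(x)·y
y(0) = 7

General solution: y = Ce^(-3cos(x))
Applying IC y(0) = 7:
Particular solution: y = 7e^(3(1-cos(x)))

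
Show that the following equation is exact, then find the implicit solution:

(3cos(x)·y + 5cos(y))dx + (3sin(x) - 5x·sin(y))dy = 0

Verify exactness: ∂M/∂y = ∂N/∂x ✓
Find F(x,y) such that ∂F/∂x = M, ∂F/∂y = N
Solution: 3sin(x)·y + 5x·cos(y) = C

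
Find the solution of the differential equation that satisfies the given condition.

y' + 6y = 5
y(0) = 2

General solution: y = 5/6 + Ce^(-6x)
Applying y(0) = 2: C = 2 - 5/6 = 7/6
Particular solution: y = 5/6 + (7/6)e^(-6x)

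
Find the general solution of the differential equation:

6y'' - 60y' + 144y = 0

Characteristic equation: 6r² - 60r + 144 = 0
Divide by 6: r² - 10r + 24 = 0
Roots: r = 6, 4 (distinct real)
General solution: y = C₁e^(6x) + C₂e^(4x)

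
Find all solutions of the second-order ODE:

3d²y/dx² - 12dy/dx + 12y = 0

Characteristic equation: 3r² - 12r + 12 = 0
Divide by 3: r² - 4r + 4 = 0
Factored: (r - 2)² = 0
Repeated root: r = 2
General solution: y = (C₁ + C₂x)e^(2x)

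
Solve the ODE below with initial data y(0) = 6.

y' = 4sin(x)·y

General solution: y = Ce^(-4cos(x))
Applying IC y(0) = 6:
Particular solution: y = 6e^(4(1-cos(x)))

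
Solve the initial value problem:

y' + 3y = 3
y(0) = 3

General solution: y = 1 + Ce^(-3x)
Applying y(0) = 3: C = 3 - 1 = 2
Particular solution: y = 1 + 2e^(-3x)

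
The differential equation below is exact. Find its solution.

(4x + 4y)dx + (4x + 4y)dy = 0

Verify exactness: ∂M/∂y = ∂N/∂x ✓
Find F(x,y) such that ∂F/∂x = M, ∂F/∂y = N
Solution: 2x² + 4xy + 2y² = C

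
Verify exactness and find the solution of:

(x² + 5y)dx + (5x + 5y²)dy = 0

Verify exactness: ∂M/∂y = ∂N/∂x ✓
Find F(x,y) such that ∂F/∂x = M, ∂F/∂y = N
Solution: x³/3 + 5xy + 5y³/3 = C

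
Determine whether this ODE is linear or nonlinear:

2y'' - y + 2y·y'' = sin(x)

Nonlinear (y·y'' term)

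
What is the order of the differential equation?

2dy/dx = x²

The order is 1 (highest derivative is of order 1).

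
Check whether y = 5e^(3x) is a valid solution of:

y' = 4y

Verification:
y = 5e^(3x)
y' = 15e^(3x)
But 4y = 20e^(3x)
y' ≠ 4y — the derivative does not match

No, it is not a solution.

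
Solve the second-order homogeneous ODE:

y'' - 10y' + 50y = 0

Characteristic equation: r² - 10r + 50 = 0
Roots: r = 5 ± 5i (complex conjugates)
General solution: y = e^(5x)(C₁cos(5x) + C₂sin(5x))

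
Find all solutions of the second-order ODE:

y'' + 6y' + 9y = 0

Characteristic equation: r² + 6r + 9 = 0
Factored: (r + 3)² = 0
Repeated root: r = -3
General solution: y = (C₁ + C₂x)e^(-3x)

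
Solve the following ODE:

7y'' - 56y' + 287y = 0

Characteristic equation: 7r² - 56r + 287 = 0
Divide by 7: r² - 8r + 41 = 0
Roots: r = 4 ± 5i (complex conjugates)
General solution: y = e^(4x)(C₁cos(5x) + C₂sin(5x))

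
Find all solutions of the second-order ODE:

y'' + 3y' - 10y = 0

Characteristic equation: r² + 3r - 10 = 0
Roots: r = 2, -5 (distinct real)
General solution: y = C₁e^(2x) + C₂e^(-5x)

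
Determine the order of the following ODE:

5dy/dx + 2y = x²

The order is 1 (highest derivative is of order 1).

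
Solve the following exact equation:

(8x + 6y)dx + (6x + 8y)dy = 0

Verify exactness: ∂M/∂y = ∂N/∂x ✓
Find F(x,y) such that ∂F/∂x = M, ∂F/∂y = N
Solution: 4x² + 6xy + 4y² = C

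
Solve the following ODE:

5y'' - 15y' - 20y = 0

Characteristic equation: 5r² - 15r - 20 = 0
Divide by 5: r² - 3r - 4 = 0
Roots: r = 4, -1 (distinct real)
General solution: y = C₁e^(4x) + C₂e^(-x)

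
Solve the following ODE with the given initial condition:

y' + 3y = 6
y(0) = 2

General solution: y = 2 + Ce^(-3x)
Applying y(0) = 2: C = 2 - 2 = 0
Particular solution: y = 2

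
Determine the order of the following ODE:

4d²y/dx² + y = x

The order is 2 (highest derivative is of order 2).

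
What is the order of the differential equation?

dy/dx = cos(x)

The order is 1 (highest derivative is of order 1).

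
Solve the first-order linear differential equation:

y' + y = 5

Using integrating factor method:

General solution: y = 5 + Ce^(-x)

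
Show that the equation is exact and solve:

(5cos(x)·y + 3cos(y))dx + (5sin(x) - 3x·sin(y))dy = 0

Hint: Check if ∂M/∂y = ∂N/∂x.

Verify exactness: ∂M/∂y = ∂N/∂x ✓
Find F(x,y) such that ∂F/∂x = M, ∂F/∂y = N
Solution: 5sin(x)·y + 3x·cos(y) = C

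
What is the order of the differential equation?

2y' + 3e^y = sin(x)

The order is 1 (highest derivative is of order 1).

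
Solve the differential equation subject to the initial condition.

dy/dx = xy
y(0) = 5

General solution: y = Ce^(x²/2)
Applying IC y(0) = 5:
Particular solution: y = 5e^(x²/2)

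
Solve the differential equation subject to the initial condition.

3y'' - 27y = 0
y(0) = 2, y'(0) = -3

General solution: y = C₁e^(3x) + C₂e^(-3x)
Applying ICs: C₁ = 1/2, C₂ = 3/2
Particular solution: y = (1/2)e^(3x) + (3/2)e^(-3x)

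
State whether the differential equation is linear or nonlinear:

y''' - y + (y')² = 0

Nonlinear ((y')² term)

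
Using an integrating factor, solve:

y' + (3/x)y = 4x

Using integrating factor method:

General solution: y = (4/5)x^2 + Cx^(-3)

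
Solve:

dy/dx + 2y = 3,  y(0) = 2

General solution: y = 3/2 + Ce^(-2x)
Applying y(0) = 2: C = 2 - 3/2 = 1/2
Particular solution: y = 3/2 + (1/2)e^(-2x)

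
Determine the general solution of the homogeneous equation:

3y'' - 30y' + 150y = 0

Characteristic equation: 3r² - 30r + 150 = 0
Divide by 3: r² - 10r + 50 = 0
Roots: r = 5 ± 5i (complex conjugates)
General solution: y = e^(5x)(C₁cos(5x) + C₂sin(5x))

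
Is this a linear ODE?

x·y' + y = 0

Yes. Linear (y and its derivatives appear to the first power only, no products of y terms)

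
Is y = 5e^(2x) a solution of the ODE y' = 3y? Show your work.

Verification:
y = 5e^(2x)
y' = 10e^(2x)
But 3y = 15e^(2x)
y' ≠ 3y — the derivative does not match

No, it is not a solution.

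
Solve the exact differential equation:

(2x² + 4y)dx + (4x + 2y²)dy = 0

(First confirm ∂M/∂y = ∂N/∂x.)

Verify exactness: ∂M/∂y = ∂N/∂x ✓
Find F(x,y) such that ∂F/∂x = M, ∂F/∂y = N
Solution: 2x³/3 + 4xy + 2y³/3 = C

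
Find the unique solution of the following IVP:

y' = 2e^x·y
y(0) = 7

General solution: y = Ce^(2e^x)
Applying IC y(0) = 7:
Particular solution: y = 7e^(2(e^x - 1))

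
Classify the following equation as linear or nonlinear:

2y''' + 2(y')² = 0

Nonlinear ((y')² term)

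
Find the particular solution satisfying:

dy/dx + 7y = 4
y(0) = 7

General solution: y = 4/7 + Ce^(-7x)
Applying y(0) = 7: C = 7 - 4/7 = 45/7
Particular solution: y = 4/7 + (45/7)e^(-7x)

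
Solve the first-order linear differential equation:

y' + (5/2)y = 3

Using integrating factor method:

General solution: y = 6/5 + Ce^(-5x/2)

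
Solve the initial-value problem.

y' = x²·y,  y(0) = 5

General solution: y = Ce^(x³/3)
Applying IC y(0) = 5:
Particular solution: y = 5e^(x³/3)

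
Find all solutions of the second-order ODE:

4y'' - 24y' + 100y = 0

Characteristic equation: 4r² - 24r + 100 = 0
Divide by 4: r² - 6r + 25 = 0
Roots: r = 3 ± 4i (complex conjugates)
General solution: y = e^(3x)(C₁cos(4x) + C₂sin(4x))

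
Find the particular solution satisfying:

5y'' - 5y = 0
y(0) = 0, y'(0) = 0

General solution: y = C₁e^x + C₂e^(-x)
Applying ICs: C₁ = 0, C₂ = 0
Particular solution: y = 0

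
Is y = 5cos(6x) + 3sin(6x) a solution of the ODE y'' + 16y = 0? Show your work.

Verification:
y'' = -180cos(6x) - 108sin(6x)
y'' + 16y ≠ 0 (frequency mismatch: got 36 instead of 16)

No, it is not a solution.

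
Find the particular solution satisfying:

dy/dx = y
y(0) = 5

General solution: y = Ce^x
Applying IC y(0) = 5:
Particular solution: y = 5e^x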